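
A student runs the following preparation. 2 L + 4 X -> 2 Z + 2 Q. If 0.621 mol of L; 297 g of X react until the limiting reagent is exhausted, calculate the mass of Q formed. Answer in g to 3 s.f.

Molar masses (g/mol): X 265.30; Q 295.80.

n(L) = 0.6210 mol
n(X) = 297.0 / 265.30 = 1.119 mol
n/ν for L = 0.6210/2 = 0.3105
n/ν for X = 1.119/4 = 0.2798
Smallest n/ν is X → limiting reagent.
n(Q) = (2/4) × 1.119 = 0.5595 mol
mass = 0.5595 × 295.80 = 165.5 g

166 g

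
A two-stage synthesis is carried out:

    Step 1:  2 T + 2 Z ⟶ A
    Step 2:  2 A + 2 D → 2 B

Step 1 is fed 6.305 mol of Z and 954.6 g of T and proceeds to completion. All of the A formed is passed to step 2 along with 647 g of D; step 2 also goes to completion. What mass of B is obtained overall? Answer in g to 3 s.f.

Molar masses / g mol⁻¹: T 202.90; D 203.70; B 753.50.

1770 g

Step 1:
n(Z) = 6.305 mol
n(T) = 954.6 / 202.90 = 4.705 mol
n/ν for Z = 6.305/2 = 3.153
n/ν for T = 4.705/2 = 2.353
Smallest n/ν is T → limiting reagent.
n(A) produced = (1/2) × 4.705 = 2.353 mol
Step 2:
n(A) available = 2.353 mol
n(D) = 647.0 / 203.70 = 3.176 mol
n/ν for A = 2.353/2 = 1.177
n/ν for D = 3.176/2 = 1.588
Smallest n/ν is A → limiting reagent.
n(B) = (2/2) × 2.353 = 2.353 mol
mass = 2.353 × 753.50 = 1773 g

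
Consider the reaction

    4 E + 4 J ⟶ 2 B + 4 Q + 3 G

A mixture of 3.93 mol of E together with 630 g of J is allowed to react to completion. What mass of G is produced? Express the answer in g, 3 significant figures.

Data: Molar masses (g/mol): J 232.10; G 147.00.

n(E) = 3.930 mol
n(J) = 630.0 / 232.10 = 2.714 mol
n/ν for E = 3.930/4 = 0.9825
n/ν for J = 2.714/4 = 0.6785
Smallest n/ν is J → limiting reagent.
n(G) = (3/4) × 2.714 = 2.036 mol
mass = 2.036 × 147.00 = 299.3 g

299 g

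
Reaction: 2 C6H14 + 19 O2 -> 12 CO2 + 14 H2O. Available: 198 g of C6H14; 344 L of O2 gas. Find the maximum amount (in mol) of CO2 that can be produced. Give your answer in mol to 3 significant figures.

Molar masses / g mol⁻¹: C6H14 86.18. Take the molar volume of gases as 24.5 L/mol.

n(C6H14) = 198.0 / 86.18 = 2.298 mol
n(O2) = 344.0 / 24.5 = 14.04 mol
n/ν for C6H14 = 2.298/2 = 1.149
n/ν for O2 = 14.04/19 = 0.7389
Smallest n/ν is O2 → limiting reagent.
n(CO2) = (12/19) × 14.04 = 8.867 mol

8.87 mol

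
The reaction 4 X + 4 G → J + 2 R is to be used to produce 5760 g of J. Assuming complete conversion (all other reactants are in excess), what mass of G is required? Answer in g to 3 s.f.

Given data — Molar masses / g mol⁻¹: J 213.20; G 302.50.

n(J) = 5760 / 213.20 = 27.02 mol
n(G) = (4/1) × 27.02 = 108.1 mol
mass = 108.1 × 302.50 = 32700 g

32700 g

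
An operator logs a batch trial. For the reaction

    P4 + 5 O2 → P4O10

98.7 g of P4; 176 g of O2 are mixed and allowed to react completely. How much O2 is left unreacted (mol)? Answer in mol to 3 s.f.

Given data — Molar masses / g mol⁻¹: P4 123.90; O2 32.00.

n(P4) = 98.70 / 123.90 = 0.7966 mol
n(O2) = 176.0 / 32.00 = 5.500 mol
n/ν for P4 = 0.7966/1 = 0.7966
n/ν for O2 = 5.500/5 = 1.100
Smallest n/ν is P4 → limiting reagent.
O2 consumed = (5/1) × 0.7966 = 3.983 mol
O2 remaining = 5.500 − 3.983 = 1.517 mol

1.52 mol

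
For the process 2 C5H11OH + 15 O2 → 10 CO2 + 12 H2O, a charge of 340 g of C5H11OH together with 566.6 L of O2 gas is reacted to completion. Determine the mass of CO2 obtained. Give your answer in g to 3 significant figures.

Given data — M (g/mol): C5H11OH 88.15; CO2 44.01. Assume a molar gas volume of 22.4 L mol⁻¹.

n(C5H11OH) = 340.0 / 88.15 = 3.857 mol
n(O2) = 566.6 / 22.4 = 25.29 mol
n/ν → C5H11OH: 1.929, O2: 1.686; O2 is limiting.
n(CO2) = (10/15) × 25.29 = 16.86 mol
mass = 16.86 × 44.01 = 742.0 g

742 g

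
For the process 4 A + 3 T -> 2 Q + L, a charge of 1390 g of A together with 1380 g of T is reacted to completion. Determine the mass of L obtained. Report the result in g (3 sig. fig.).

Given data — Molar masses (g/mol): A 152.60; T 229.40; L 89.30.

n(A) = 1390 / 152.60 = 9.109 mol
n(T) = 1380 / 229.40 = 6.016 mol
n/ν for A = 9.109/4 = 2.277
n/ν for T = 6.016/3 = 2.005
Smallest n/ν is T → limiting reagent.
n(L) = (1/3) × 6.016 = 2.005 mol
mass = 2.005 × 89.30 = 179.0 g

179 g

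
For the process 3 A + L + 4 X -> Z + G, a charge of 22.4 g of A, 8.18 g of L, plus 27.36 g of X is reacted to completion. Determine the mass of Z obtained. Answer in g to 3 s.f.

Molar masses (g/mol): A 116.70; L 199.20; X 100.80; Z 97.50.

n(A) = 22.40 / 116.70 = 0.1919 mol
n(L) = 8.180 / 199.20 = 0.04106 mol
n(X) = 27.36 / 100.80 = 0.2714 mol
n/ν → A: 0.06397, L: 0.04106, X: 0.06785; L is limiting.
n(Z) = (1/1) × 0.04106 = 0.04106 mol
mass = 0.04106 × 97.50 = 4.003 g

4.00 g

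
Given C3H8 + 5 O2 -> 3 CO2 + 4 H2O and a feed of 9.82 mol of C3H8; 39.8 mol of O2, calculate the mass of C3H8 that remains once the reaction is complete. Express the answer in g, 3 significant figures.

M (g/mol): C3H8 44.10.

82.0 g

n(C3H8) = 9.820 mol
n(O2) = 39.80 mol
n/ν for C3H8 = 9.820/1 = 9.820
n/ν for O2 = 39.80/5 = 7.960
Smallest n/ν is O2 → limiting reagent.
C3H8 consumed = (1/5) × 39.80 = 7.960 mol
C3H8 remaining = 9.820 − 7.960 = 1.860 mol
mass = 1.860 × 44.10 = 82.03 g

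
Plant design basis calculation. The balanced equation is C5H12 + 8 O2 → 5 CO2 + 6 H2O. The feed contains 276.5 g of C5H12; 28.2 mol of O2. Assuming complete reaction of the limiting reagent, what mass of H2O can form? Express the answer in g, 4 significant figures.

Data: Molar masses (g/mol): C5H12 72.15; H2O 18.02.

n(C5H12) = 276.5 / 72.15 = 3.832 mol
n(O2) = 28.20 mol
n/ν → C5H12: 3.832, O2: 3.525; O2 is limiting.
n(H2O) = (6/8) × 28.20 = 21.15 mol
mass = 21.15 × 18.02 = 381.1 g

381.1 g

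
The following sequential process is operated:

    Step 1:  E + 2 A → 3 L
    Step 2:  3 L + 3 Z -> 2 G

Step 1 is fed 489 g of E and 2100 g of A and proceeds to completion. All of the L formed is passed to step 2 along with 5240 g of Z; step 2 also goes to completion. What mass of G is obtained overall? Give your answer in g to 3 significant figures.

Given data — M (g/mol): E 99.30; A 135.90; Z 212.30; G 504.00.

4960 g

Step 1:
n(E) = 489.0 / 99.30 = 4.924 mol
n(A) = 2100 / 135.90 = 15.45 mol
n/ν for E = 4.924/1 = 4.924
n/ν for A = 15.45/2 = 7.725
Smallest n/ν is E → limiting reagent.
n(L) produced = (3/1) × 4.924 = 14.77 mol
Step 2:
n(L) available = 14.77 mol
n(Z) = 5240 / 212.30 = 24.68 mol
n/ν for L = 14.77/3 = 4.923
n/ν for Z = 24.68/3 = 8.227
Smallest n/ν is L → limiting reagent.
n(G) = (2/3) × 14.77 = 9.847 mol
mass = 9.847 × 504.00 = 4963 g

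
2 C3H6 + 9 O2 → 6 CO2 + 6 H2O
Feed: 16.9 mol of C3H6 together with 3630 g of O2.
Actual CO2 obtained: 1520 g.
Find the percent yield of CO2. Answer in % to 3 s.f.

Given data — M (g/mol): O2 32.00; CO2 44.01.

n(C3H6) = 16.90 mol
n(O2) = 3630 / 32.00 = 113.4 mol
n/ν → C3H6: 8.450, O2: 12.60; C3H6 is limiting.
theoretical n(CO2) = (6/2) × 16.90 = 50.70 mol → 2231 g
% yield = 1520 / 2231 × 100 = 68.13 %

68.1 %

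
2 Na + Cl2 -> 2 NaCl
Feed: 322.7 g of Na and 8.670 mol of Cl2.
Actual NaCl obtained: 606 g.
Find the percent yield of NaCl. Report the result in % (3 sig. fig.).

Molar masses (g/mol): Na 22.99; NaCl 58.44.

73.9 %

n(Na) = 322.7 / 22.99 = 14.04 mol
n(Cl2) = 8.670 mol
n/ν → Na: 7.020, Cl2: 8.670; Na is limiting.
theoretical n(NaCl) = (2/2) × 14.04 = 14.04 mol → 820.5 g
% yield = 606 / 820.5 × 100 = 73.86 %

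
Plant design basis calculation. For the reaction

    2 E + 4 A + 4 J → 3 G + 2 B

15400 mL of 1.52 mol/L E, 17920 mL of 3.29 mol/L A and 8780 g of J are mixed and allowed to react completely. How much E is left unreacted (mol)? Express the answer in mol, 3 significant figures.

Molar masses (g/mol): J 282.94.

n(E) = 1.52 × 15400/1000 = 23.41 mol
n(A) = 3.29 × 17920/1000 = 58.96 mol
n(J) = 8780 / 282.94 = 31.03 mol
n/ν → E: 11.71, A: 14.74, J: 7.758; J is limiting.
E consumed = (2/4) × 31.03 = 15.52 mol
E remaining = 23.41 − 15.52 = 7.890 mol

7.89 mol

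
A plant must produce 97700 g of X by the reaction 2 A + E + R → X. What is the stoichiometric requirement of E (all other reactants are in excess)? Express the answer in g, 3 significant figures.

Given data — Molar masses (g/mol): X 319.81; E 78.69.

24000 g

n(X) = 97700 / 319.81 = 305.5 mol
n(E) = (1/1) × 305.5 = 305.5 mol
mass = 305.5 × 78.69 = 24040 g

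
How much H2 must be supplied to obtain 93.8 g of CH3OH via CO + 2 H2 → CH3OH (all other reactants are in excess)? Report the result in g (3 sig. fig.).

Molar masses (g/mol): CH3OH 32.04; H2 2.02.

n(CH3OH) = 93.8 / 32.04 = 2.928 mol
n(H2) = (2/1) × 2.928 = 5.856 mol
mass = 5.856 × 2.02 = 11.83 g

11.8 g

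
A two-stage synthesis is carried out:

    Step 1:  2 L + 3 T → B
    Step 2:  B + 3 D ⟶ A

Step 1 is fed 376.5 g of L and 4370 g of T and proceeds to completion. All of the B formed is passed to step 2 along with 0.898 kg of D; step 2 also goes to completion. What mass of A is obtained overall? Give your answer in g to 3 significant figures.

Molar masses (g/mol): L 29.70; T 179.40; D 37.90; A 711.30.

4510 g

Step 1:
n(L) = 376.5 / 29.70 = 12.68 mol
n(T) = 4370 / 179.40 = 24.36 mol
n/ν for L = 12.68/2 = 6.340
n/ν for T = 24.36/3 = 8.120
Smallest n/ν is L → limiting reagent.
n(B) produced = (1/2) × 12.68 = 6.340 mol
Step 2:
n(B) available = 6.340 mol
n(D) = 0.8980×1000 / 37.90 = 23.69 mol
n/ν for B = 6.340/1 = 6.340
n/ν for D = 23.69/3 = 7.897
Smallest n/ν is B → limiting reagent.
n(A) = (1/1) × 6.340 = 6.340 mol
mass = 6.340 × 711.30 = 4510 g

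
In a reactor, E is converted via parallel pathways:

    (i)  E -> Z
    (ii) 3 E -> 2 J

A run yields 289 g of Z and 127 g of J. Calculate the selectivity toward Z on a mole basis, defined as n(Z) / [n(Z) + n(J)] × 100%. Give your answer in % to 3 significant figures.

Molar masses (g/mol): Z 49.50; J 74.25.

77.3 %

n(Z) = 289 / 49.50 = 5.838 mol
n(J) = 127 / 74.25 = 1.710 mol
selectivity = 5.838/(5.838+1.710) × 100 = 77.34 %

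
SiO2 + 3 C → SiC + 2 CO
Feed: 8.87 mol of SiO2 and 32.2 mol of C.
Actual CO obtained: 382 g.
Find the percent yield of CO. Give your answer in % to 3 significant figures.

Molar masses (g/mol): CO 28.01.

76.9 %

n(SiO2) = 8.870 mol
n(C) = 32.20 mol
n/ν for SiO2 = 8.870/1 = 8.870
n/ν for C = 32.20/3 = 10.73
Smallest n/ν is SiO2 → limiting reagent.
theoretical n(CO) = (2/1) × 8.870 = 17.74 mol → 496.9 g
% yield = 382 / 496.9 × 100 = 76.88 %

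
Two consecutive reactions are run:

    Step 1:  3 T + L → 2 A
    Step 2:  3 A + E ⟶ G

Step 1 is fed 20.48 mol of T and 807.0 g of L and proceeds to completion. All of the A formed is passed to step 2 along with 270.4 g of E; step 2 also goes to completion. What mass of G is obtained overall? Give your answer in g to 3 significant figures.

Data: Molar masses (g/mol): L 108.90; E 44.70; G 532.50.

Step 1:
n(T) = 20.48 mol
n(L) = 807.0 / 108.90 = 7.410 mol
n/ν for T = 20.48/3 = 6.827
n/ν for L = 7.410/1 = 7.410
Smallest n/ν is T → limiting reagent.
n(A) produced = (2/3) × 20.48 = 13.65 mol
Step 2:
n(A) available = 13.65 mol
n(E) = 270.4 / 44.70 = 6.049 mol
n/ν for A = 13.65/3 = 4.550
n/ν for E = 6.049/1 = 6.049
Smallest n/ν is A → limiting reagent.
n(G) = (1/3) × 13.65 = 4.550 mol
mass = 4.550 × 532.50 = 2423 g

2420 g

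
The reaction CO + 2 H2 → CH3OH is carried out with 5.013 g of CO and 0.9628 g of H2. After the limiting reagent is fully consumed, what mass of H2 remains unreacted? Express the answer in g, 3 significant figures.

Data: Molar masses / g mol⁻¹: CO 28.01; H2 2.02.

0.240 g

n(CO) = 5.013 / 28.01 = 0.1790 mol
n(H2) = 0.9628 / 2.02 = 0.4766 mol
n/ν → CO: 0.1790, H2: 0.2383; CO is limiting.
H2 consumed = (2/1) × 0.1790 = 0.3580 mol
H2 remaining = 0.4766 − 0.3580 = 0.1186 mol
mass = 0.1186 × 2.02 = 0.2396 g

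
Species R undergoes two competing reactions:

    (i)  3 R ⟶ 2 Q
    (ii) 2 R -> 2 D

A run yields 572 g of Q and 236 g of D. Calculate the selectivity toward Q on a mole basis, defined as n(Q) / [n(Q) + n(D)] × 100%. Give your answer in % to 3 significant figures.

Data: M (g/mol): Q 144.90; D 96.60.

n(Q) = 572 / 144.90 = 3.948 mol
n(D) = 236 / 96.60 = 2.443 mol
selectivity = 3.948/(3.948+2.443) × 100 = 61.77 %

61.8 %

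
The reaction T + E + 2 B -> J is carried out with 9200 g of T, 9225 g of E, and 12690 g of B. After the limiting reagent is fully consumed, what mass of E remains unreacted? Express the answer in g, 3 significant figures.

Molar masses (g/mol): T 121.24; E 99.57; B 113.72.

n(T) = 9200 / 121.24 = 75.88 mol
n(E) = 9225 / 99.57 = 92.65 mol
n(B) = 12690 / 113.72 = 111.6 mol
n/ν for T = 75.88/1 = 75.88
n/ν for E = 92.65/1 = 92.65
n/ν for B = 111.6/2 = 55.80
Smallest n/ν is B → limiting reagent.
E consumed = (1/2) × 111.6 = 55.80 mol
E remaining = 92.65 − 55.80 = 36.85 mol
mass = 36.85 × 99.57 = 3669 g

3670 g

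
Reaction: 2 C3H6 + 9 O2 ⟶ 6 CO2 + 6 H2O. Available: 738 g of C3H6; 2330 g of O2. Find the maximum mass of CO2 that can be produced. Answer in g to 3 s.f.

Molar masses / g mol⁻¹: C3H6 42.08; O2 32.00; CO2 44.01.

n(C3H6) = 738.0 / 42.08 = 17.54 mol
n(O2) = 2330 / 32.00 = 72.81 mol
n/ν for C3H6 = 17.54/2 = 8.770
n/ν for O2 = 72.81/9 = 8.090
Smallest n/ν is O2 → limiting reagent.
n(CO2) = (6/9) × 72.81 = 48.54 mol
mass = 48.54 × 44.01 = 2136 g

2140 g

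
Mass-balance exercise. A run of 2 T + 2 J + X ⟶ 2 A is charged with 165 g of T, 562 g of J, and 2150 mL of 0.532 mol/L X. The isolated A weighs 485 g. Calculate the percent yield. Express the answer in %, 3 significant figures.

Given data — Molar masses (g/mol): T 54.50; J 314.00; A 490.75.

55.2 %

n(T) = 165.0 / 54.50 = 3.028 mol
n(J) = 562.0 / 314.00 = 1.790 mol
n(X) = 0.532 × 2150/1000 = 1.144 mol
n/ν → T: 1.514, J: 0.8950, X: 1.144; J is limiting.
theoretical n(A) = (2/2) × 1.790 = 1.790 mol → 878.4 g
% yield = 485 / 878.4 × 100 = 55.21 %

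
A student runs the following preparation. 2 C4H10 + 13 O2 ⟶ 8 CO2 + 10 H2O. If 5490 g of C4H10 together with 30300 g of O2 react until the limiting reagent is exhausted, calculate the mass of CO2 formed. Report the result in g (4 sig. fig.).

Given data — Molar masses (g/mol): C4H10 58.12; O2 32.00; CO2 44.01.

16630 g

n(C4H10) = 5490 / 58.12 = 94.46 mol
n(O2) = 30300 / 32.00 = 946.9 mol
n/ν for C4H10 = 94.46/2 = 47.23
n/ν for O2 = 946.9/13 = 72.84
Smallest n/ν is C4H10 → limiting reagent.
n(CO2) = (8/2) × 94.46 = 377.8 mol
mass = 377.8 × 44.01 = 16630 g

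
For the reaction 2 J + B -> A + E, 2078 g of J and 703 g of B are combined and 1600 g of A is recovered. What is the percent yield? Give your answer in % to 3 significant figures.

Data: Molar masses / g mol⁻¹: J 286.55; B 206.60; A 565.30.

83.2 %

n(J) = 2078 / 286.55 = 7.252 mol
n(B) = 703.0 / 206.60 = 3.403 mol
n/ν for J = 7.252/2 = 3.626
n/ν for B = 3.403/1 = 3.403
Smallest n/ν is B → limiting reagent.
theoretical n(A) = (1/1) × 3.403 = 3.403 mol → 1924 g
% yield = 1600 / 1924 × 100 = 83.16 %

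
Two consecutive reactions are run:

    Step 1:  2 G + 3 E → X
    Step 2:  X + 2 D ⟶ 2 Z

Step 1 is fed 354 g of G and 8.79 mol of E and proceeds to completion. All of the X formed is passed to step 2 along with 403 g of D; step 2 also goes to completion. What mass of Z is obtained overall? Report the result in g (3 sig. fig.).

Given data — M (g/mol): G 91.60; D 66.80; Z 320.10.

1240 g

Step 1:
n(G) = 354.0 / 91.60 = 3.865 mol
n(E) = 8.790 mol
n/ν for G = 3.865/2 = 1.933
n/ν for E = 8.790/3 = 2.930
Smallest n/ν is G → limiting reagent.
n(X) produced = (1/2) × 3.865 = 1.933 mol
Step 2:
n(X) available = 1.933 mol
n(D) = 403.0 / 66.80 = 6.033 mol
n/ν for X = 1.933/1 = 1.933
n/ν for D = 6.033/2 = 3.017
Smallest n/ν is X → limiting reagent.
n(Z) = (2/1) × 1.933 = 3.866 mol
mass = 3.866 × 320.10 = 1238 g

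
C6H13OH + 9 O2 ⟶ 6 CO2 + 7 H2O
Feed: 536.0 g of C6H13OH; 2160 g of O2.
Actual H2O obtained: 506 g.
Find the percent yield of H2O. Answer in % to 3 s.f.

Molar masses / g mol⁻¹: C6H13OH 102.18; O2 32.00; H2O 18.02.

n(C6H13OH) = 536.0 / 102.18 = 5.246 mol
n(O2) = 2160 / 32.00 = 67.50 mol
n/ν → C6H13OH: 5.246, O2: 7.500; C6H13OH is limiting.
theoretical n(H2O) = (7/1) × 5.246 = 36.72 mol → 661.7 g
% yield = 506 / 661.7 × 100 = 76.47 %

76.5 %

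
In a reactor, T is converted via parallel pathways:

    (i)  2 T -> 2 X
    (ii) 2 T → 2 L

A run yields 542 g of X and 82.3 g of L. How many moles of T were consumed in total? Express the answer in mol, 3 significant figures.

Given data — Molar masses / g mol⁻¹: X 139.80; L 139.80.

n(X) = 542 / 139.80 = 3.877 mol
n(L) = 82.3 / 139.80 = 0.5887 mol
n(T) via (i) = (2/2)×3.877 = 3.877 mol
n(T) via (ii) = (2/2)×0.5887 = 0.5887 mol
total n(T) = 3.877 + 0.5887 = 4.466 mol

4.47 mol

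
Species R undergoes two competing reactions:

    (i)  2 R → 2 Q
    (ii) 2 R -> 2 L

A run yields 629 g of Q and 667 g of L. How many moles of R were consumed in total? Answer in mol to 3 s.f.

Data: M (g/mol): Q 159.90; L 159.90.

n(Q) = 629 / 159.90 = 3.934 mol
n(L) = 667 / 159.90 = 4.171 mol
n(R) via (i) = (2/2)×3.934 = 3.934 mol
n(R) via (ii) = (2/2)×4.171 = 4.171 mol
total n(R) = 3.934 + 4.171 = 8.105 mol

8.11 mol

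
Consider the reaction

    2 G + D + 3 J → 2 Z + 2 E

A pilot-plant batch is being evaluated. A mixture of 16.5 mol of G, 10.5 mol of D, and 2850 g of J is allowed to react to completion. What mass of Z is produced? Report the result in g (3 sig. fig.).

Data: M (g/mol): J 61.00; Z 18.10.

n(G) = 16.50 mol
n(D) = 10.50 mol
n(J) = 2850 / 61.00 = 46.72 mol
n/ν for G = 16.50/2 = 8.250
n/ν for D = 10.50/1 = 10.50
n/ν for J = 46.72/3 = 15.57
Smallest n/ν is G → limiting reagent.
n(Z) = (2/2) × 16.50 = 16.50 mol
mass = 16.50 × 18.10 = 298.7 g

299 g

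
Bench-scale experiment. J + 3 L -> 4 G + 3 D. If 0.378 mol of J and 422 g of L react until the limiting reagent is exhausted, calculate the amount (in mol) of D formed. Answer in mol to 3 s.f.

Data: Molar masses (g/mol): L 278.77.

1.13 mol

n(J) = 0.3780 mol
n(L) = 422.0 / 278.77 = 1.514 mol
n/ν for J = 0.3780/1 = 0.3780
n/ν for L = 1.514/3 = 0.5047
Smallest n/ν is J → limiting reagent.
n(D) = (3/1) × 0.3780 = 1.134 mol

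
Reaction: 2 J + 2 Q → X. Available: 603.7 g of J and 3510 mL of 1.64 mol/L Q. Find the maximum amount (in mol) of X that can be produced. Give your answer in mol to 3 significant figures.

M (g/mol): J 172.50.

n(J) = 603.7 / 172.50 = 3.500 mol
n(Q) = 1.64 × 3510/1000 = 5.756 mol
n/ν for J = 3.500/2 = 1.750
n/ν for Q = 5.756/2 = 2.878
Smallest n/ν is J → limiting reagent.
n(X) = (1/2) × 3.500 = 1.750 mol

1.75 mol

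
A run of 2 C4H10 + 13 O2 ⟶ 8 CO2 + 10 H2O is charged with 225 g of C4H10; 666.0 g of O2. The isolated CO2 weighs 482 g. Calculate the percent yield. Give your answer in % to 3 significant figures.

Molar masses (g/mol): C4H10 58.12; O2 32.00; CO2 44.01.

85.5 %

n(C4H10) = 225.0 / 58.12 = 3.871 mol
n(O2) = 666.0 / 32.00 = 20.81 mol
n/ν for C4H10 = 3.871/2 = 1.936
n/ν for O2 = 20.81/13 = 1.601
Smallest n/ν is O2 → limiting reagent.
theoretical n(CO2) = (8/13) × 20.81 = 12.81 mol → 563.8 g
% yield = 482 / 563.8 × 100 = 85.49 %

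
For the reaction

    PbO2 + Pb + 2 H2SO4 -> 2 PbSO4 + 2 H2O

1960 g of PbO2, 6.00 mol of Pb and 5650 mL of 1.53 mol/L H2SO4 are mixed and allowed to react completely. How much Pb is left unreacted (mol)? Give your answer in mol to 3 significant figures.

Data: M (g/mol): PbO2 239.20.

1.68 mol

n(PbO2) = 1960 / 239.20 = 8.194 mol
n(Pb) = 6.000 mol
n(H2SO4) = 1.53 × 5650/1000 = 8.645 mol
n/ν → PbO2: 8.194, Pb: 6.000, H2SO4: 4.323; H2SO4 is limiting.
Pb consumed = (1/2) × 8.645 = 4.323 mol
Pb remaining = 6.000 − 4.323 = 1.677 mol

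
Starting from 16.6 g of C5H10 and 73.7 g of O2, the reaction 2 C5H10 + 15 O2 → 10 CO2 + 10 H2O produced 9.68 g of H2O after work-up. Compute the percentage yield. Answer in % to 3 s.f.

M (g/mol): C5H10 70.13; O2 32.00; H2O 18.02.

n(C5H10) = 16.60 / 70.13 = 0.2367 mol
n(O2) = 73.70 / 32.00 = 2.303 mol
n/ν for C5H10 = 0.2367/2 = 0.1184
n/ν for O2 = 2.303/15 = 0.1535
Smallest n/ν is C5H10 → limiting reagent.
theoretical n(H2O) = (10/2) × 0.2367 = 1.184 mol → 21.34 g
% yield = 9.68 / 21.34 × 100 = 45.36 %

45.4 %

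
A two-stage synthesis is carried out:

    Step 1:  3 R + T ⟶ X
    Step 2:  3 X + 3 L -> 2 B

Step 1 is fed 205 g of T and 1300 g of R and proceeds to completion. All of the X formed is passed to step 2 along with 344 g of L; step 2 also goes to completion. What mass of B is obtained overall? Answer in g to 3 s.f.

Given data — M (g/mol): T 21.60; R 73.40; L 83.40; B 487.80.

Step 1:
n(T) = 205.0 / 21.60 = 9.491 mol
n(R) = 1300 / 73.40 = 17.71 mol
n/ν for T = 9.491/1 = 9.491
n/ν for R = 17.71/3 = 5.903
Smallest n/ν is R → limiting reagent.
n(X) produced = (1/3) × 17.71 = 5.903 mol
Step 2:
n(X) available = 5.903 mol
n(L) = 344.0 / 83.40 = 4.125 mol
n/ν for X = 5.903/3 = 1.968
n/ν for L = 4.125/3 = 1.375
Smallest n/ν is L → limiting reagent.
n(B) = (2/3) × 4.125 = 2.750 mol
mass = 2.750 × 487.80 = 1341 g

1340 g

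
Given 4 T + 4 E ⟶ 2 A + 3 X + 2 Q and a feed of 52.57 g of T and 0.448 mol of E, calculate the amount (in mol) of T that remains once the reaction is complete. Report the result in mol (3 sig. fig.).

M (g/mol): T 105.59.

n(T) = 52.57 / 105.59 = 0.4979 mol
n(E) = 0.4480 mol
n/ν for T = 0.4979/4 = 0.1245
n/ν for E = 0.4480/4 = 0.1120
Smallest n/ν is E → limiting reagent.
T consumed = (4/4) × 0.4480 = 0.4480 mol
T remaining = 0.4979 − 0.4480 = 0.04990 mol

0.0499 mol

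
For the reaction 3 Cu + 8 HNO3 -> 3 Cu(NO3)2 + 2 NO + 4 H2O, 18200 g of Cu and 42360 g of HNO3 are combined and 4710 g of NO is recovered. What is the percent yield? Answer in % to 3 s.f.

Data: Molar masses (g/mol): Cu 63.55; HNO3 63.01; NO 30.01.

93.4 %

n(Cu) = 18200 / 63.55 = 286.4 mol
n(HNO3) = 42360 / 63.01 = 672.3 mol
n/ν for Cu = 286.4/3 = 95.47
n/ν for HNO3 = 672.3/8 = 84.04
Smallest n/ν is HNO3 → limiting reagent.
theoretical n(NO) = (2/8) × 672.3 = 168.1 mol → 5045 g
% yield = 4710 / 5045 × 100 = 93.36 %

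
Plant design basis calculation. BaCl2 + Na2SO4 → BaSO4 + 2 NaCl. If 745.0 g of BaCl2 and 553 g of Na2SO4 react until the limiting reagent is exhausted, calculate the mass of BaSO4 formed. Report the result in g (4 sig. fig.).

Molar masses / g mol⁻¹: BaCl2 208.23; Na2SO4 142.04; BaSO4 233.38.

835.0 g

n(BaCl2) = 745.0 / 208.23 = 3.578 mol
n(Na2SO4) = 553.0 / 142.04 = 3.893 mol
n/ν for BaCl2 = 3.578/1 = 3.578
n/ν for Na2SO4 = 3.893/1 = 3.893
Smallest n/ν is BaCl2 → limiting reagent.
n(BaSO4) = (1/1) × 3.578 = 3.578 mol
mass = 3.578 × 233.38 = 835.0 g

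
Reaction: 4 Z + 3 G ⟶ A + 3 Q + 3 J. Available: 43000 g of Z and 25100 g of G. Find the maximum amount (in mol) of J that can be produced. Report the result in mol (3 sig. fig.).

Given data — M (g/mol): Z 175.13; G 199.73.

126 mol

n(Z) = 43000 / 175.13 = 245.5 mol
n(G) = 25100 / 199.73 = 125.7 mol
n/ν for Z = 245.5/4 = 61.38
n/ν for G = 125.7/3 = 41.90
Smallest n/ν is G → limiting reagent.
n(J) = (3/3) × 125.7 = 125.7 mol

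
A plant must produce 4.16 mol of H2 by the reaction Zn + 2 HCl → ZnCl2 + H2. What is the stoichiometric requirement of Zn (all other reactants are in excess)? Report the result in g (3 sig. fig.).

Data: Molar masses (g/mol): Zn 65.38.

n(H2) = 4.160 mol
n(Zn) = (1/1) × 4.160 = 4.160 mol
mass = 4.160 × 65.38 = 272.0 g

272 g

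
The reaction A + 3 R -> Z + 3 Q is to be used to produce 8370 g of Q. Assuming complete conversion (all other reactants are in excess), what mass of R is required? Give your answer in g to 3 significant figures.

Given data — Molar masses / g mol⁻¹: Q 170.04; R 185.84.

n(Q) = 8370 / 170.04 = 49.22 mol
n(R) = (3/3) × 49.22 = 49.22 mol
mass = 49.22 × 185.84 = 9147 g

9150 g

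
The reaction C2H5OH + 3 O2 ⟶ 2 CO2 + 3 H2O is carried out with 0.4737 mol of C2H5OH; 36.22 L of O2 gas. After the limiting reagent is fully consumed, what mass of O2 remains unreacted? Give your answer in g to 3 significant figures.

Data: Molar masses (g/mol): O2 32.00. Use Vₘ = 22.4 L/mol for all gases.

n(C2H5OH) = 0.4737 mol
n(O2) = 36.22 / 22.4 = 1.617 mol
n/ν for C2H5OH = 0.4737/1 = 0.4737
n/ν for O2 = 1.617/3 = 0.5390
Smallest n/ν is C2H5OH → limiting reagent.
O2 consumed = (3/1) × 0.4737 = 1.421 mol
O2 remaining = 1.617 − 1.421 = 0.1960 mol
mass = 0.1960 × 32.00 = 6.272 g

6.27 g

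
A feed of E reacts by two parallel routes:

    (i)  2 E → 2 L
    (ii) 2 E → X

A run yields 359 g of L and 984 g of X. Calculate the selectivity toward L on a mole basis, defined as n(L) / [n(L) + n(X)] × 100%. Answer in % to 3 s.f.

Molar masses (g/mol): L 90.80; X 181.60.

n(L) = 359 / 90.80 = 3.954 mol
n(X) = 984 / 181.60 = 5.419 mol
selectivity = 3.954/(3.954+5.419) × 100 = 42.18 %

42.2 %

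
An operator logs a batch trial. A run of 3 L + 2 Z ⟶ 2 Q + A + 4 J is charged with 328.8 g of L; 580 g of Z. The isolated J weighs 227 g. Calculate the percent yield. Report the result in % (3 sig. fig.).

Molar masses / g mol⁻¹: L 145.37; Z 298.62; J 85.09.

88.5 %

n(L) = 328.8 / 145.37 = 2.262 mol
n(Z) = 580.0 / 298.62 = 1.942 mol
n/ν for L = 2.262/3 = 0.7540
n/ν for Z = 1.942/2 = 0.9710
Smallest n/ν is L → limiting reagent.
theoretical n(J) = (4/3) × 2.262 = 3.016 mol → 256.6 g
% yield = 227 / 256.6 × 100 = 88.46 %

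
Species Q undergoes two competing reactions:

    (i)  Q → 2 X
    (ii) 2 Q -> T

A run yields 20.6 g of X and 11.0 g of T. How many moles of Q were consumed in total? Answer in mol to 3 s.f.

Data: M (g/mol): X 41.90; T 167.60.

n(X) = 20.6 / 41.90 = 0.4916 mol
n(T) = 11.0 / 167.60 = 0.06563 mol
n(Q) via (i) = (1/2)×0.4916 = 0.2458 mol
n(Q) via (ii) = (2/1)×0.06563 = 0.1313 mol
total n(Q) = 0.2458 + 0.1313 = 0.3771 mol

0.377 mol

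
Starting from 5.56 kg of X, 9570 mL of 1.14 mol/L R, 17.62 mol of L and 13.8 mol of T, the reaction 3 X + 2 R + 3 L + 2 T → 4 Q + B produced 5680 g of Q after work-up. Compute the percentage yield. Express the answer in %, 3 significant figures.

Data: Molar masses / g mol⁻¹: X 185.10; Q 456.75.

57.0 %

n(X) = 5.560×1000 / 185.10 = 30.04 mol
n(R) = 1.14 × 9570/1000 = 10.91 mol
n(L) = 17.62 mol
n(T) = 13.80 mol
n/ν for X = 30.04/3 = 10.01
n/ν for R = 10.91/2 = 5.455
n/ν for L = 17.62/3 = 5.873
n/ν for T = 13.80/2 = 6.900
Smallest n/ν is R → limiting reagent.
theoretical n(Q) = (4/2) × 10.91 = 21.82 mol → 9966 g
% yield = 5680 / 9966 × 100 = 56.99 %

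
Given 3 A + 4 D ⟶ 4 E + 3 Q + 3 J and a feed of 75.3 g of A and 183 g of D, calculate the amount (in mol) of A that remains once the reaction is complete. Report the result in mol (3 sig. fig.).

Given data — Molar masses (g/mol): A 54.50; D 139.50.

n(A) = 75.30 / 54.50 = 1.382 mol
n(D) = 183.0 / 139.50 = 1.312 mol
n/ν for A = 1.382/3 = 0.4607
n/ν for D = 1.312/4 = 0.3280
Smallest n/ν is D → limiting reagent.
A consumed = (3/4) × 1.312 = 0.9840 mol
A remaining = 1.382 − 0.9840 = 0.3980 mol

0.398 mol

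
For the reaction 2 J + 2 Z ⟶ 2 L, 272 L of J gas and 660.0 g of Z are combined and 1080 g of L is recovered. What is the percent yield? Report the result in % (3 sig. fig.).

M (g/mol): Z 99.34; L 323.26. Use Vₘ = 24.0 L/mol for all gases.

n(J) = 272.0 / 24.0 = 11.33 mol
n(Z) = 660.0 / 99.34 = 6.644 mol
n/ν for J = 11.33/2 = 5.665
n/ν for Z = 6.644/2 = 3.322
Smallest n/ν is Z → limiting reagent.
theoretical n(L) = (2/2) × 6.644 = 6.644 mol → 2148 g
% yield = 1080 / 2148 × 100 = 50.28 %

50.3 %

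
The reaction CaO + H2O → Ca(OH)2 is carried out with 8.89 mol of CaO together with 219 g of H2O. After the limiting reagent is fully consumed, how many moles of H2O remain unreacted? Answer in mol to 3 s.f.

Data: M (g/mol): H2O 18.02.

n(CaO) = 8.890 mol
n(H2O) = 219.0 / 18.02 = 12.15 mol
n/ν → CaO: 8.890, H2O: 12.15; CaO is limiting.
H2O consumed = (1/1) × 8.890 = 8.890 mol
H2O remaining = 12.15 − 8.890 = 3.260 mol

3.26 mol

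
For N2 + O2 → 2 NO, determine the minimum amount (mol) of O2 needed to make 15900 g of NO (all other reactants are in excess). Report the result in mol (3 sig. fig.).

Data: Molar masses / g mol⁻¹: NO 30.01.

265 mol

n(NO) = 15900 / 30.01 = 529.8 mol
n(O2) = (1/2) × 529.8 = 264.9 mol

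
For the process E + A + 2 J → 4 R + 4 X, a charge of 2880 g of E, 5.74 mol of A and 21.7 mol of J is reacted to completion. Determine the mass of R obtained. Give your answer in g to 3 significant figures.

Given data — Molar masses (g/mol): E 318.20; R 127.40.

2930 g

n(E) = 2880 / 318.20 = 9.051 mol
n(A) = 5.740 mol
n(J) = 21.70 mol
n/ν for E = 9.051/1 = 9.051
n/ν for A = 5.740/1 = 5.740
n/ν for J = 21.70/2 = 10.85
Smallest n/ν is A → limiting reagent.
n(R) = (4/1) × 5.740 = 22.96 mol
mass = 22.96 × 127.40 = 2925 g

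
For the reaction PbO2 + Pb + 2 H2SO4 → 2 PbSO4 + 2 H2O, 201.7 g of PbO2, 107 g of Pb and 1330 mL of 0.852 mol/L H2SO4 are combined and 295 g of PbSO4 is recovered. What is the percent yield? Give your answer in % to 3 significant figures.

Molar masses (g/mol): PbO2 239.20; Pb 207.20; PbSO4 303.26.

94.2 %

n(PbO2) = 201.7 / 239.20 = 0.8432 mol
n(Pb) = 107.0 / 207.20 = 0.5164 mol
n(H2SO4) = 0.852 × 1330/1000 = 1.133 mol
n/ν for PbO2 = 0.8432/1 = 0.8432
n/ν for Pb = 0.5164/1 = 0.5164
n/ν for H2SO4 = 1.133/2 = 0.5665
Smallest n/ν is Pb → limiting reagent.
theoretical n(PbSO4) = (2/1) × 0.5164 = 1.033 mol → 313.3 g
% yield = 295 / 313.3 × 100 = 94.16 %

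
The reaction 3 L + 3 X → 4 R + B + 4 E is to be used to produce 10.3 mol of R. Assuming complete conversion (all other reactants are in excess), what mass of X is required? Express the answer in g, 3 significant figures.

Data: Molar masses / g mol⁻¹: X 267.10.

n(R) = 10.30 mol
n(X) = (3/4) × 10.30 = 7.725 mol
mass = 7.725 × 267.10 = 2063 g

2060 g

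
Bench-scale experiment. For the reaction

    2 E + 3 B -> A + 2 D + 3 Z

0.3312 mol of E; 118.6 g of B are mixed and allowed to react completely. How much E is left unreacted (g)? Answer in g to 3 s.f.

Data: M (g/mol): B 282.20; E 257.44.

13.1 g

n(E) = 0.3312 mol
n(B) = 118.6 / 282.20 = 0.4203 mol
n/ν for E = 0.3312/2 = 0.1656
n/ν for B = 0.4203/3 = 0.1401
Smallest n/ν is B → limiting reagent.
E consumed = (2/3) × 0.4203 = 0.2802 mol
E remaining = 0.3312 − 0.2802 = 0.05100 mol
mass = 0.05100 × 257.44 = 13.13 g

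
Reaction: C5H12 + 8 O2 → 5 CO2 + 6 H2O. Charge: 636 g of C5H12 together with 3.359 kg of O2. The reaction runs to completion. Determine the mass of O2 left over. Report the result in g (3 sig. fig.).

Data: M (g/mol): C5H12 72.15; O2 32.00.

n(C5H12) = 636.0 / 72.15 = 8.815 mol
n(O2) = 3.359×1000 / 32.00 = 105.0 mol
n/ν for C5H12 = 8.815/1 = 8.815
n/ν for O2 = 105.0/8 = 13.13
Smallest n/ν is C5H12 → limiting reagent.
O2 consumed = (8/1) × 8.815 = 70.52 mol
O2 remaining = 105.0 − 70.52 = 34.48 mol
mass = 34.48 × 32.00 = 1103 g

1100 g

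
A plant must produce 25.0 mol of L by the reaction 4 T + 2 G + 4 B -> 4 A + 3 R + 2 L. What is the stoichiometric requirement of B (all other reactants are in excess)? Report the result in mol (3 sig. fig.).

n(L) = 25.00 mol
n(B) = (4/2) × 25.00 = 50.00 mol

50.0 mol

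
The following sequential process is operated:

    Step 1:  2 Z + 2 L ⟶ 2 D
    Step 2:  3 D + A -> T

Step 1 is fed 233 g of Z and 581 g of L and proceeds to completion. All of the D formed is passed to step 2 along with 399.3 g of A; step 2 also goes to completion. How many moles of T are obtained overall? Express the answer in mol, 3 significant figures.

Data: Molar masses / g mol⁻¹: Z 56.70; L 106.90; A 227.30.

Step 1:
n(Z) = 233.0 / 56.70 = 4.109 mol
n(L) = 581.0 / 106.90 = 5.435 mol
n/ν → Z: 2.055, L: 2.718; Z is limiting.
n(D) produced = (2/2) × 4.109 = 4.109 mol
Step 2:
n(D) available = 4.109 mol
n(A) = 399.3 / 227.30 = 1.757 mol
n/ν → D: 1.370, A: 1.757; D is limiting.
n(T) = (1/3) × 4.109 = 1.370 mol

1.37 mol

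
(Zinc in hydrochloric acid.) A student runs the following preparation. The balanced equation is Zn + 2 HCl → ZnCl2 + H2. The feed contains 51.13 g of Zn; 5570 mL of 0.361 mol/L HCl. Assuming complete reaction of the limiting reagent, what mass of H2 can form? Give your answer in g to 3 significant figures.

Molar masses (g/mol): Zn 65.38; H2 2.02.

n(Zn) = 51.13 / 65.38 = 0.7820 mol
n(HCl) = 0.361 × 5570/1000 = 2.011 mol
n/ν for Zn = 0.7820/1 = 0.7820
n/ν for HCl = 2.011/2 = 1.006
Smallest n/ν is Zn → limiting reagent.
n(H2) = (1/1) × 0.7820 = 0.7820 mol
mass = 0.7820 × 2.02 = 1.580 g

1.58 g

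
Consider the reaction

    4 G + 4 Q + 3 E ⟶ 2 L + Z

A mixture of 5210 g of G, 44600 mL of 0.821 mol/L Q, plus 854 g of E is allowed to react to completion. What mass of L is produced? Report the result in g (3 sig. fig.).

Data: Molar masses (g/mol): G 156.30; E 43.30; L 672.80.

n(G) = 5210 / 156.30 = 33.33 mol
n(Q) = 0.821 × 44600/1000 = 36.62 mol
n(E) = 854.0 / 43.30 = 19.72 mol
n/ν for G = 33.33/4 = 8.333
n/ν for Q = 36.62/4 = 9.155
n/ν for E = 19.72/3 = 6.573
Smallest n/ν is E → limiting reagent.
n(L) = (2/3) × 19.72 = 13.15 mol
mass = 13.15 × 672.80 = 8847 g

8850 g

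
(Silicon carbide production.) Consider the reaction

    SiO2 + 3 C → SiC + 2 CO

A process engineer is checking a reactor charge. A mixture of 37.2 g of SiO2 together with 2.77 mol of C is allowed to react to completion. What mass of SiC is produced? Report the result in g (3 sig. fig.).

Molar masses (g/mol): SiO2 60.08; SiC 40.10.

n(SiO2) = 37.20 / 60.08 = 0.6192 mol
n(C) = 2.770 mol
n/ν for SiO2 = 0.6192/1 = 0.6192
n/ν for C = 2.770/3 = 0.9233
Smallest n/ν is SiO2 → limiting reagent.
n(SiC) = (1/1) × 0.6192 = 0.6192 mol
mass = 0.6192 × 40.10 = 24.83 g

24.8 g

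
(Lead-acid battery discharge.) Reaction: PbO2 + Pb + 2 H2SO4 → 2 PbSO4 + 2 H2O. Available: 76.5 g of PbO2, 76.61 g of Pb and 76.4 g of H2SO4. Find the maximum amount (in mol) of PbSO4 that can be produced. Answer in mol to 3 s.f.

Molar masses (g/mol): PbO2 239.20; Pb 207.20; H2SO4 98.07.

0.640 mol

n(PbO2) = 76.50 / 239.20 = 0.3198 mol
n(Pb) = 76.61 / 207.20 = 0.3697 mol
n(H2SO4) = 76.40 / 98.07 = 0.7790 mol
n/ν for PbO2 = 0.3198/1 = 0.3198
n/ν for Pb = 0.3697/1 = 0.3697
n/ν for H2SO4 = 0.7790/2 = 0.3895
Smallest n/ν is PbO2 → limiting reagent.
n(PbSO4) = (2/1) × 0.3198 = 0.6396 mol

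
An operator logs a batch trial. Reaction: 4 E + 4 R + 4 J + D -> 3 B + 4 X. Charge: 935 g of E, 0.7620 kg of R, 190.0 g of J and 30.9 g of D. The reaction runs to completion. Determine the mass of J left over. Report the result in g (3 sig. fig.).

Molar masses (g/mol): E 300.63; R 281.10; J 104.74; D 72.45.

11.3 g

n(E) = 935.0 / 300.63 = 3.110 mol
n(R) = 0.7620×1000 / 281.10 = 2.711 mol
n(J) = 190.0 / 104.74 = 1.814 mol
n(D) = 30.90 / 72.45 = 0.4265 mol
n/ν for E = 3.110/4 = 0.7775
n/ν for R = 2.711/4 = 0.6778
n/ν for J = 1.814/4 = 0.4535
n/ν for D = 0.4265/1 = 0.4265
Smallest n/ν is D → limiting reagent.
J consumed = (4/1) × 0.4265 = 1.706 mol
J remaining = 1.814 − 1.706 = 0.1080 mol
mass = 0.1080 × 104.74 = 11.31 g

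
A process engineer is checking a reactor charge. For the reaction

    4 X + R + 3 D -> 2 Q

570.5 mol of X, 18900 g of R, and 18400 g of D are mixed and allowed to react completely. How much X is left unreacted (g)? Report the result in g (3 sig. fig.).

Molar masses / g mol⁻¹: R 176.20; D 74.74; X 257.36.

n(X) = 570.5 mol
n(R) = 18900 / 176.20 = 107.3 mol
n(D) = 18400 / 74.74 = 246.2 mol
n/ν for X = 570.5/4 = 142.6
n/ν for R = 107.3/1 = 107.3
n/ν for D = 246.2/3 = 82.07
Smallest n/ν is D → limiting reagent.
X consumed = (4/3) × 246.2 = 328.3 mol
X remaining = 570.5 − 328.3 = 242.2 mol
mass = 242.2 × 257.36 = 62330 g

62300 g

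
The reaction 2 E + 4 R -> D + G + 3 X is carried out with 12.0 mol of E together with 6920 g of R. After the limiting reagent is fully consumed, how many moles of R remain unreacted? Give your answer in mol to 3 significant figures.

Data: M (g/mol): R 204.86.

9.78 mol

n(E) = 12.00 mol
n(R) = 6920 / 204.86 = 33.78 mol
n/ν for E = 12.00/2 = 6.000
n/ν for R = 33.78/4 = 8.445
Smallest n/ν is E → limiting reagent.
R consumed = (4/2) × 12.00 = 24.00 mol
R remaining = 33.78 − 24.00 = 9.780 mol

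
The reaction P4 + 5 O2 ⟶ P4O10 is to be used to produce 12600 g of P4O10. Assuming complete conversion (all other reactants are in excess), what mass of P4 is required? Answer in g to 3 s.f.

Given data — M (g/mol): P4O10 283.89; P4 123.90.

n(P4O10) = 12600 / 283.89 = 44.38 mol
n(P4) = (1/1) × 44.38 = 44.38 mol
mass = 44.38 × 123.90 = 5499 g

5500 g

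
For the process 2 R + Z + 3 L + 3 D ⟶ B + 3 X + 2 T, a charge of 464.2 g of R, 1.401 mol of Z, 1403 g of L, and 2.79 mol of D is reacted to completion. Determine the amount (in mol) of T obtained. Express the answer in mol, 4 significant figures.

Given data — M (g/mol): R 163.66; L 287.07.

1.860 mol

n(R) = 464.2 / 163.66 = 2.836 mol
n(Z) = 1.401 mol
n(L) = 1403 / 287.07 = 4.887 mol
n(D) = 2.790 mol
n/ν for R = 2.836/2 = 1.418
n/ν for Z = 1.401/1 = 1.401
n/ν for L = 4.887/3 = 1.629
n/ν for D = 2.790/3 = 0.9300
Smallest n/ν is D → limiting reagent.
n(T) = (2/3) × 2.790 = 1.860 mol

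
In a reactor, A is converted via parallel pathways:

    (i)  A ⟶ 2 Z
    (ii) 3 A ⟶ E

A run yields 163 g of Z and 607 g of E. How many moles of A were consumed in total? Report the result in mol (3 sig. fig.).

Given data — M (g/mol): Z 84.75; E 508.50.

4.54 mol

n(Z) = 163 / 84.75 = 1.923 mol
n(E) = 607 / 508.50 = 1.194 mol
n(A) via (i) = (1/2)×1.923 = 0.9615 mol
n(A) via (ii) = (3/1)×1.194 = 3.582 mol
total n(A) = 0.9615 + 3.582 = 4.544 mol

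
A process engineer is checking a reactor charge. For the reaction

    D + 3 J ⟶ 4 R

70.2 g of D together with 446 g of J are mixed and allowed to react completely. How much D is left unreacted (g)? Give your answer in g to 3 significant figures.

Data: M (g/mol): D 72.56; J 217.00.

n(D) = 70.20 / 72.56 = 0.9675 mol
n(J) = 446.0 / 217.00 = 2.055 mol
n/ν → D: 0.9675, J: 0.6850; J is limiting.
D consumed = (1/3) × 2.055 = 0.6850 mol
D remaining = 0.9675 − 0.6850 = 0.2825 mol
mass = 0.2825 × 72.56 = 20.50 g

20.5 g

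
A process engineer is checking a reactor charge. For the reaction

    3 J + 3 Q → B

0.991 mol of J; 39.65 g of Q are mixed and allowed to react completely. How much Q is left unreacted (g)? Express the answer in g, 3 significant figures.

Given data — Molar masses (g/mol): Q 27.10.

12.8 g

n(J) = 0.9910 mol
n(Q) = 39.65 / 27.10 = 1.463 mol
n/ν → J: 0.3303, Q: 0.4877; J is limiting.
Q consumed = (3/3) × 0.9910 = 0.9910 mol
Q remaining = 1.463 − 0.9910 = 0.4720 mol
mass = 0.4720 × 27.10 = 12.79 g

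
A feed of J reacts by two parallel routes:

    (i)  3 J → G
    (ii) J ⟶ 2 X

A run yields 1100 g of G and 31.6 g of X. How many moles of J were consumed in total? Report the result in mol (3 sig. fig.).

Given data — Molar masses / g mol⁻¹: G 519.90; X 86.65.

n(G) = 1100 / 519.90 = 2.116 mol
n(X) = 31.6 / 86.65 = 0.3647 mol
n(J) via (i) = (3/1)×2.116 = 6.348 mol
n(J) via (ii) = (1/2)×0.3647 = 0.1824 mol
total n(J) = 6.348 + 0.1824 = 6.530 mol

6.53 mol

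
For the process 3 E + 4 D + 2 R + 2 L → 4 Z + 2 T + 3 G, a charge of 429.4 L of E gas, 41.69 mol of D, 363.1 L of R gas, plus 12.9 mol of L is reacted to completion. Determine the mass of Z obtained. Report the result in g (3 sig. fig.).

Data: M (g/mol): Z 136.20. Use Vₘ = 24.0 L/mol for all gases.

3250 g

n(E) = 429.4 / 24.0 = 17.89 mol
n(D) = 41.69 mol
n(R) = 363.1 / 24.0 = 15.13 mol
n(L) = 12.90 mol
n/ν for E = 17.89/3 = 5.963
n/ν for D = 41.69/4 = 10.42
n/ν for R = 15.13/2 = 7.565
n/ν for L = 12.90/2 = 6.450
Smallest n/ν is E → limiting reagent.
n(Z) = (4/3) × 17.89 = 23.85 mol
mass = 23.85 × 136.20 = 3248 g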